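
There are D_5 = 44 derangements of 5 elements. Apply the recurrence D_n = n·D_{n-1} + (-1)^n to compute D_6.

265

D_6 = 6·44 + 1 = 265.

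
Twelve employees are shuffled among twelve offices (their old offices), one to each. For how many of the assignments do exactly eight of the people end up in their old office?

4455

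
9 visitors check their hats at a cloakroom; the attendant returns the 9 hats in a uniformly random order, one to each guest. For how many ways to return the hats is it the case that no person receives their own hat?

133496

The subfactorial !9 = [9!/e] (nearest integer).
9! = 362880, and 362880/e ≈ 133496.09, so !9 = 133496.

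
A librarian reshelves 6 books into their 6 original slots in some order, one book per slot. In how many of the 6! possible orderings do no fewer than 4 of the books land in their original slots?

Sum C(6,i)·!(6-i) for i = 4..6:
  i=4: C(6,4)·!2 = 15·1 = 15
  i=5: C(6,5)·!1 = 6·0 = 0
  i=6: C(6,6)·!0 = 1·1 = 1
Total = 16.

16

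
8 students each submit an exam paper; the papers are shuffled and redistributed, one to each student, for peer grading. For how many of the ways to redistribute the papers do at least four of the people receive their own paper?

Sum C(8,i)·!(8-i) for i = 4..8:
  i=4: C(8,4)·!4 = 70·9 = 630
  i=5: C(8,5)·!3 = 56·2 = 112
  i=6: C(8,6)·!2 = 28·1 = 28
  i=7: C(8,7)·!1 = 8·0 = 0
  i=8: C(8,8)·!0 = 1·1 = 1
Total = 771.

771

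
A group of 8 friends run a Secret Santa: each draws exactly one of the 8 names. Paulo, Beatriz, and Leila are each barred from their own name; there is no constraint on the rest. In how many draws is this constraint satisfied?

27240

Inclusion-exclusion on the 3 forbidden self-matches:
Σ_{j=0}^{3} (-1)^j C(3,j)(8-j)!
= C(3,0)·8! - C(3,1)·7! + C(3,2)·6! - C(3,3)·5!
= 40320 - 15120 + 2160 - 120
= 27240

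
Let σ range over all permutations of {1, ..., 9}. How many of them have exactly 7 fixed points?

36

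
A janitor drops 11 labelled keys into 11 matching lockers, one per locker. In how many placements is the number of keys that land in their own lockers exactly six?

20328

Pick the 6 fixed positions: C(11,6) = 462 ways.
The other 5 form a derangement: !5 = 44.
Total: 462 × 44 = 20328.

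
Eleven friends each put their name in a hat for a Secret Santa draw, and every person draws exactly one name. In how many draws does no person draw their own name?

14684570

The subfactorial !11 = [11!/e] (nearest integer).
11! = 39916800, and 39916800/e ≈ 14684570.08, so !11 = 14684570.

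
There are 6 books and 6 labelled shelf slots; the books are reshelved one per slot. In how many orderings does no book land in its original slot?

265

The subfactorial !6 = [6!/e] (nearest integer).
6! = 720, and 720/e ≈ 264.87, so !6 = 265.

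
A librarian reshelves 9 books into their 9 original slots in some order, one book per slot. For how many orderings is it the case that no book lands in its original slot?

133496

Use !n = n·!(n-1) + (-1)^n.
!9 = 9·14833 - 1 = 133496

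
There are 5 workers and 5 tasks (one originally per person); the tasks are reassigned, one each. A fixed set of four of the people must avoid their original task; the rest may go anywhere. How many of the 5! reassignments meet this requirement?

53

Inclusion-exclusion on the 4 forbidden self-matches:
Σ_{j=0}^{4} (-1)^j C(4,j)(5-j)!
= C(4,0)·5! - C(4,1)·4! + C(4,2)·3! - C(4,3)·2! + C(4,4)·1!
= 120 - 96 + 36 - 8 + 1
= 53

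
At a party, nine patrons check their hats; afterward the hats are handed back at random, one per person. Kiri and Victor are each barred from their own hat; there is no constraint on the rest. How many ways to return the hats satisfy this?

Let A_j be the event that the j-th constrained one is fixed. By inclusion-exclusion over the 2 events:
Σ_{j=0}^{2} (-1)^j C(2,j)(9-j)!
= C(2,0)·9! - C(2,1)·8! + C(2,2)·7!
= 362880 - 80640 + 5040
= 287280

287280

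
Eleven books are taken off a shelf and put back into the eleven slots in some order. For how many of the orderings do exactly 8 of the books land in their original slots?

330

Pick the 8 fixed positions: C(11,8) = 165 ways.
The other 3 form a derangement: !3 = 2.
Total: 165 × 2 = 330.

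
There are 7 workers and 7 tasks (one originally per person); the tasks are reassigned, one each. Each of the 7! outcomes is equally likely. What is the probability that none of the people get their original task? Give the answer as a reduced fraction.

103/280

Favorable outcomes: !7 = 1854.
Total outcomes: 7! = 5040.
Probability = 1854/5040 = 103/280.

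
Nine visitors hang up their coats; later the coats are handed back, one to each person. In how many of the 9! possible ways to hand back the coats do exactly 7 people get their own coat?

36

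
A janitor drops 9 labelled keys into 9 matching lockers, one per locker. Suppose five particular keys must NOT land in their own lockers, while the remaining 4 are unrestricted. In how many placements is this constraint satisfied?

Inclusion-exclusion on the 5 forbidden self-matches:
Σ_{j=0}^{5} (-1)^j C(5,j)(9-j)!
= C(5,0)·9! - C(5,1)·8! + C(5,2)·7! - C(5,3)·6! + C(5,4)·5! - C(5,5)·4!
= 362880 - 201600 + 50400 - 7200 + 600 - 24
= 205056

205056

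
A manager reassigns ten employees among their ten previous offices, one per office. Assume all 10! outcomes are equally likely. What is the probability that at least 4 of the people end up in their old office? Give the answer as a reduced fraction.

34457/1814400

Favorable outcomes: Σ_{i≥4} C(10,i)·!(10-i) = 210·265 + 252·44 + 210·9 + 120·2 + 45·1 + 10·0 + 1·1 = 68914.
Total outcomes: 10! = 3628800.
Probability = 68914/3628800 = 34457/1814400.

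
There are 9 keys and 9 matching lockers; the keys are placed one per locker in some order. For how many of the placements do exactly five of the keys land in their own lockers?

1134

Pick the 5 fixed positions: C(9,5) = 126 ways.
The remaining 4 must be deranged: !4 = 9.
Total: 126 × 9 = 1134.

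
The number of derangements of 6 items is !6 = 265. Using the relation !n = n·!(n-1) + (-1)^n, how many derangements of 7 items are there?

!7 = 7·265 - 1 = 1854.

1854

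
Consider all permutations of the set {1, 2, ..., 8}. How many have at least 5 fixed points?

Sum C(8,i)·!(8-i) for i = 5..8:
  i=5: C(8,5)·!3 = 56·2 = 112
  i=6: C(8,6)·!2 = 28·1 = 28
  i=7: C(8,7)·!1 = 8·0 = 0
  i=8: C(8,8)·!0 = 1·1 = 1
Total = 141.

141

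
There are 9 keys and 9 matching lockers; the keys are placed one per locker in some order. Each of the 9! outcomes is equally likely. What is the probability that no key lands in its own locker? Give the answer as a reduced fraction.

Favorable outcomes: !9 = 133496.
Total outcomes: 9! = 362880.
Probability = 133496/362880 = 16687/45360.

16687/45360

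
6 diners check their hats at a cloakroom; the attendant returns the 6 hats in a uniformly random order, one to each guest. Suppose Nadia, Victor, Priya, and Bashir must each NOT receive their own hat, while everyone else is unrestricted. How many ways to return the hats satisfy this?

Inclusion-exclusion on the 4 forbidden self-matches:
Σ_{j=0}^{4} (-1)^j C(4,j)(6-j)!
= C(4,0)·6! - C(4,1)·5! + C(4,2)·4! - C(4,3)·3! + C(4,4)·2!
= 720 - 480 + 144 - 24 + 2
= 362

362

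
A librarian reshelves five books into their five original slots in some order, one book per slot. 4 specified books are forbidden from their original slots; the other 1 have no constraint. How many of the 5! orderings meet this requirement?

Let A_j be the event that the j-th constrained one is fixed. By inclusion-exclusion over the 4 events:
Σ_{j=0}^{4} (-1)^j C(4,j)(5-j)!
= C(4,0)·5! - C(4,1)·4! + C(4,2)·3! - C(4,3)·2! + C(4,4)·1!
= 120 - 96 + 36 - 8 + 1
= 53

53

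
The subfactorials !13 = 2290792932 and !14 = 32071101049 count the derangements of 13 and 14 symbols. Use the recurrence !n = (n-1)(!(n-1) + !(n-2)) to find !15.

!15 = (15-1)·(!14 + !13) = 14·(32071101049 + 2290792932) = 14·34361893981 = 481066515734.

481066515734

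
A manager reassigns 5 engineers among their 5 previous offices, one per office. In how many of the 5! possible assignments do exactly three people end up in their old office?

10

Pick the 3 fixed positions: C(5,3) = 10 ways.
The other 2 form a derangement: !2 = 1.
Total: 10 × 1 = 10.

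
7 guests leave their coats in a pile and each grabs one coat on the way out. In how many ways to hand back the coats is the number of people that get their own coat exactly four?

70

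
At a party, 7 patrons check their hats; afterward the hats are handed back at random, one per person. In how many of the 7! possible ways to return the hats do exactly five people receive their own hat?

Choose which 5 of the 7 are fixed: C(7,5) = 21.
The remaining 2 must be deranged: !2 = 1.
Total: 21 × 1 = 21.

21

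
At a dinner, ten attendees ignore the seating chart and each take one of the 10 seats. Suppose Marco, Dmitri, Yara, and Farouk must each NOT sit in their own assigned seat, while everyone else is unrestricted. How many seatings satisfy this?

2399760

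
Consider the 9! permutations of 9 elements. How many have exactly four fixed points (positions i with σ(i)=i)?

Choose which 4 of the 9 are fixed: C(9,4) = 126.
The remaining 5 must be deranged: !5 = 44.
Total: 126 × 44 = 5544.

5544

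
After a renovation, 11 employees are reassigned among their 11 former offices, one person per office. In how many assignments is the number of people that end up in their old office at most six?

39913444

Sum C(11,i)·!(11-i) for i = 0..6:
  i=0: C(11,0)·!11 = 1·14684570 = 14684570
  i=1: C(11,1)·!10 = 11·1334961 = 14684571
  i=2: C(11,2)·!9 = 55·133496 = 7342280
  i=3: C(11,3)·!8 = 165·14833 = 2447445
  i=4: C(11,4)·!7 = 330·1854 = 611820
  i=5: C(11,5)·!6 = 462·265 = 122430
  i=6: C(11,6)·!5 = 462·44 = 20328
Total = 39913444.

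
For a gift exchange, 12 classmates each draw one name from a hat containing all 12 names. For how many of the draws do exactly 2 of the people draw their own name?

88107426

Choose which 2 of the 12 are fixed: C(12,2) = 66.
The remaining 10 must be deranged: !10 = 1334961.
Total: 66 × 1334961 = 88107426.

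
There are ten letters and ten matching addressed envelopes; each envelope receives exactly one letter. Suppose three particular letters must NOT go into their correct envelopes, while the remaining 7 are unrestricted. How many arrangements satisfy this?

2656080

Inclusion-exclusion on the 3 forbidden self-matches:
Σ_{j=0}^{3} (-1)^j C(3,j)(10-j)!
= C(3,0)·10! - C(3,1)·9! + C(3,2)·8! - C(3,3)·7!
= 3628800 - 1088640 + 120960 - 5040
= 2656080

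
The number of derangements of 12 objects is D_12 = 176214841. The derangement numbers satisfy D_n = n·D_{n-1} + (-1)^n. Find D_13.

D_13 = 13·176214841 - 1 = 2290792932.

2290792932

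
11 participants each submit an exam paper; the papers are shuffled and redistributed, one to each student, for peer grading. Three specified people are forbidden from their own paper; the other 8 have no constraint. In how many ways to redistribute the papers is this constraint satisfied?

30078720

Let A_j be the event that the j-th constrained one is fixed. By inclusion-exclusion over the 3 events:
Σ_{j=0}^{3} (-1)^j C(3,j)(11-j)!
= C(3,0)·11! - C(3,1)·10! + C(3,2)·9! - C(3,3)·8!
= 39916800 - 10886400 + 1088640 - 40320
= 30078720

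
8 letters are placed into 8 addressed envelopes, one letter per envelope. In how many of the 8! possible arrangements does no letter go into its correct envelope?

14833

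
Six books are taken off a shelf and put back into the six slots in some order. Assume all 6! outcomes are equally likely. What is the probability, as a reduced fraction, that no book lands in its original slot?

Favorable outcomes: !6 = 265.
Total outcomes: 6! = 720.
Probability = 265/720 = 53/144.

53/144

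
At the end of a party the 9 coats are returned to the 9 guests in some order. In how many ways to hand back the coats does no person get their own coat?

!9 = 9! · Σ_{k=0}^{9} (-1)^k/k!
= 9! - 9!/1! + 9!/2! - 9!/3! + 9!/4! - 9!/5! + 9!/6! - 9!/7! + 9!/8! - 9!/9!
= 362880 - 362880 + 181440 - 60480 + 15120 - 3024 + 504 - 72 + 9 - 1
= 133496

133496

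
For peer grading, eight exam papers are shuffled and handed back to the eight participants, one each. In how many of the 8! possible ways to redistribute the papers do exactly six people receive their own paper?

28

Choose which 6 of the 8 are fixed: C(8,6) = 28.
The other 2 form a derangement: !2 = 1.
Total: 28 × 1 = 28.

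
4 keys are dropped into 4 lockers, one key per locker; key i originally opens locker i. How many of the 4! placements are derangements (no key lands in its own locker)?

9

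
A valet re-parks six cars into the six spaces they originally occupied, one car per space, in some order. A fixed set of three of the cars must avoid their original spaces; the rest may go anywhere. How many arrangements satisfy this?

Let A_j be the event that the j-th constrained one is fixed. By inclusion-exclusion over the 3 events:
Σ_{j=0}^{3} (-1)^j C(3,j)(6-j)!
= C(3,0)·6! - C(3,1)·5! + C(3,2)·4! - C(3,3)·3!
= 720 - 360 + 72 - 6
= 426

426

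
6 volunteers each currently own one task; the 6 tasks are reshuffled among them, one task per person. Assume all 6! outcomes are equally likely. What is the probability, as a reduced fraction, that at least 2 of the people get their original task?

191/720

Favorable outcomes: Σ_{i≥2} C(6,i)·!(6-i) = 15·9 + 20·2 + 15·1 + 6·0 + 1·1 = 191.
Total outcomes: 6! = 720.
Probability = 191/720 = 191/720.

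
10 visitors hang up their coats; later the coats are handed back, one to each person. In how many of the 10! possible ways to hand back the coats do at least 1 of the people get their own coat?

2293839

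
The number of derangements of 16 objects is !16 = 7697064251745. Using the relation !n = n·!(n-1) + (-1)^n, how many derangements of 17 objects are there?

!17 = 17·7697064251745 - 1 = 130850092279664.

130850092279664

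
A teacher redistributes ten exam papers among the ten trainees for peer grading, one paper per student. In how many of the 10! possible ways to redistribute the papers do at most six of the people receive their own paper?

3628514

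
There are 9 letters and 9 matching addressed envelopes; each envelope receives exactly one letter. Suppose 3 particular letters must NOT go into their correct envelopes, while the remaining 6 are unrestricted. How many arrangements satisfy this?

Let A_j be the event that the j-th constrained one is fixed. By inclusion-exclusion over the 3 events:
Σ_{j=0}^{3} (-1)^j C(3,j)(9-j)!
= C(3,0)·9! - C(3,1)·8! + C(3,2)·7! - C(3,3)·6!
= 362880 - 120960 + 15120 - 720
= 256320

256320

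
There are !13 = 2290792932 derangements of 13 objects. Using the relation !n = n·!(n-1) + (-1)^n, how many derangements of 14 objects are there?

!14 = 14·2290792932 + 1 = 32071101049.

32071101049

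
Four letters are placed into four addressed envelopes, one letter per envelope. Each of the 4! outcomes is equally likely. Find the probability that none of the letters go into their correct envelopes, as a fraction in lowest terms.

Favorable outcomes: !4 = 9.
Total outcomes: 4! = 24.
Probability = 9/24 = 3/8.

3/8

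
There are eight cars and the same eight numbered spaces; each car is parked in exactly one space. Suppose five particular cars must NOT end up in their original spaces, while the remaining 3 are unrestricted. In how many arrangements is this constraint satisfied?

Inclusion-exclusion on the 5 forbidden self-matches:
Σ_{j=0}^{5} (-1)^j C(5,j)(8-j)!
= C(5,0)·8! - C(5,1)·7! + C(5,2)·6! - C(5,3)·5! + C(5,4)·4! - C(5,5)·3!
= 40320 - 25200 + 7200 - 1200 + 120 - 6
= 21234

21234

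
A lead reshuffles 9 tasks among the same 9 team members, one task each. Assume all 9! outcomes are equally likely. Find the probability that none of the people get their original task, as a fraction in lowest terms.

16687/45360

Favorable outcomes: !9 = 133496.
Total outcomes: 9! = 362880.
Probability = 133496/362880 = 16687/45360.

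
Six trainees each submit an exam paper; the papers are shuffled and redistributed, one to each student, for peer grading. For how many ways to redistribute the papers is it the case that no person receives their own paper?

265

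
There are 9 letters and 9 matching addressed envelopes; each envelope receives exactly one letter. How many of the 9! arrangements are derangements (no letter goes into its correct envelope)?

The subfactorial !9 = [9!/e] (nearest integer).
9! = 362880, and 362880/e ≈ 133496.09, so !9 = 133496.

133496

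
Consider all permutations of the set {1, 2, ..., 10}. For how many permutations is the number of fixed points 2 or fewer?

3337406

# with exactly i fixed is C(10,i)·!(10-i); sum over i=0..2:
  i=0: C(10,0)·!10 = 1·1334961 = 1334961
  i=1: C(10,1)·!9 = 10·133496 = 1334960
  i=2: C(10,2)·!8 = 45·14833 = 667485
Total = 3337406.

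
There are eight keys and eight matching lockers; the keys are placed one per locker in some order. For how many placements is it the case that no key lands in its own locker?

By inclusion-exclusion, !8 = Σ (-1)^k · 8!/k! for k=0..8
= 8! - 8!/1! + 8!/2! - 8!/3! + 8!/4! - 8!/5! + 8!/6! - 8!/7! + 8!/8!
= 40320 - 40320 + 20160 - 6720 + 1680 - 336 + 56 - 8 + 1
= 14833

14833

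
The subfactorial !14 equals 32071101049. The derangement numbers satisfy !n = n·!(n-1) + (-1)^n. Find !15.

481066515734

!15 = 15·32071101049 - 1 = 481066515734.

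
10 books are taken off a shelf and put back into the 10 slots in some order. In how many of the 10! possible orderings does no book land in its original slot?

The subfactorial !10 = [10!/e] (nearest integer).
10! = 3628800, and 3628800/e ≈ 1334960.92, so !10 = 1334961.

1334961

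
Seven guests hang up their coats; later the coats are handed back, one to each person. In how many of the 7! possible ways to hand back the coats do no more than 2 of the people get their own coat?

4633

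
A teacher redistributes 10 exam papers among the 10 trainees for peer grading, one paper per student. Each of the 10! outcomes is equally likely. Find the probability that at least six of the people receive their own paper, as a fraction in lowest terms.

17/28350

Favorable outcomes: Σ_{i≥6} C(10,i)·!(10-i) = 210·9 + 120·2 + 45·1 + 10·0 + 1·1 = 2176.
Total outcomes: 10! = 3628800.
Probability = 2176/3628800 = 17/28350.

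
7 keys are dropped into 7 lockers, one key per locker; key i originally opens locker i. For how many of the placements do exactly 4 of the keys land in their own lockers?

70

Choose which 4 of the 7 are fixed: C(7,4) = 35.
The other 3 form a derangement: !3 = 2.
Total: 35 × 2 = 70.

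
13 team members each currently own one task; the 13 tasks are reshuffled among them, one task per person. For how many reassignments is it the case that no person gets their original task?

The number of derangements of 13 is !13 = Σ_{k=0}^{13} (-1)^k·13!/k!
= 13! - 13!/1! + 13!/2! - 13!/3! + 13!/4! - 13!/5! + 13!/6! - 13!/7! + 13!/8! - 13!/9! + 13!/10! - 13!/11! + 13!/12! - 13!/13!
= 6227020800 - 6227020800 + 3113510400 - 1037836800 + 259459200 - 51891840 + 8648640 - 1235520 + 154440 - 17160 + 1716 - 156 + 13 - 1
= 2290792932

2290792932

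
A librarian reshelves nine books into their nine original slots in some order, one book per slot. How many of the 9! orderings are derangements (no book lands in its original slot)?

!9 = 9! · Σ_{k=0}^{9} (-1)^k/k!
= 9! - 9!/1! + 9!/2! - 9!/3! + 9!/4! - 9!/5! + 9!/6! - 9!/7! + 9!/8! - 9!/9!
= 362880 - 362880 + 181440 - 60480 + 15120 - 3024 + 504 - 72 + 9 - 1
= 133496

133496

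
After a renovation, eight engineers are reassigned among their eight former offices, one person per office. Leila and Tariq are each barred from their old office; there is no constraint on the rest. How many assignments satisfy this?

Let A_j be the event that the j-th constrained one is fixed. By inclusion-exclusion over the 2 events:
Σ_{j=0}^{2} (-1)^j C(2,j)(8-j)!
= C(2,0)·8! - C(2,1)·7! + C(2,2)·6!
= 40320 - 10080 + 720
= 30960

30960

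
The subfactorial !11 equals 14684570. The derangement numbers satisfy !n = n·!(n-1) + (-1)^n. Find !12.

176214841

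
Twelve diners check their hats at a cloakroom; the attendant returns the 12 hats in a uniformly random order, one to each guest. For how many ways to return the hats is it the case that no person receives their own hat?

176214841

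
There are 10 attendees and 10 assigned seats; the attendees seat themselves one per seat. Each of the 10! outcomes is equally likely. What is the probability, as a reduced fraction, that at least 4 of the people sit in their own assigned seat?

34457/1814400

Favorable outcomes: Σ_{i≥4} C(10,i)·!(10-i) = 210·265 + 252·44 + 210·9 + 120·2 + 45·1 + 10·0 + 1·1 = 68914.
Total outcomes: 10! = 3628800.
Probability = 68914/3628800 = 34457/1814400.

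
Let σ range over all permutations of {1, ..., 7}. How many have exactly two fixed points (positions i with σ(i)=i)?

Pick the 2 fixed positions: C(7,2) = 21 ways.
The remaining 5 must be deranged: !5 = 44.
Total: 21 × 44 = 924.

924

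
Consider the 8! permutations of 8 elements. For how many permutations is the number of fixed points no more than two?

37085

# with exactly i fixed is C(8,i)·!(8-i); sum over i=0..2:
  i=0: C(8,0)·!8 = 1·14833 = 14833
  i=1: C(8,1)·!7 = 8·1854 = 14832
  i=2: C(8,2)·!6 = 28·265 = 7420
Total = 37085.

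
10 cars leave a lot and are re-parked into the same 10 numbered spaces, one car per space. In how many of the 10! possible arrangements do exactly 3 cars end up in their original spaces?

Choose which 3 of the 10 are fixed: C(10,3) = 120.
The other 7 form a derangement: !7 = 1854.
Total: 120 × 1854 = 222480.

222480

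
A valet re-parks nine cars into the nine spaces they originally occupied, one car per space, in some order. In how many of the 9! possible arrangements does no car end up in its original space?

133496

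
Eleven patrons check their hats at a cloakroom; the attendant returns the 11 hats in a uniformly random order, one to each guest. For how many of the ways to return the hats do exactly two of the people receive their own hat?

Pick the 2 fixed positions: C(11,2) = 55 ways.
The remaining 9 must be deranged: !9 = 133496.
Total: 55 × 133496 = 7342280.

7342280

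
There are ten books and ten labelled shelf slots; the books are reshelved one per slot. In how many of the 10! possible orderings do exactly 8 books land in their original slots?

Choose which 8 of the 10 are fixed: C(10,8) = 45.
The other 2 form a derangement: !2 = 1.
Total: 45 × 1 = 45.

45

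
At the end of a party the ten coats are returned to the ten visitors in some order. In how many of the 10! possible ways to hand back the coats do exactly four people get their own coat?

Choose which 4 of the 10 are fixed: C(10,4) = 210.
The remaining 6 must be deranged: !6 = 265.
Total: 210 × 265 = 55650.

55650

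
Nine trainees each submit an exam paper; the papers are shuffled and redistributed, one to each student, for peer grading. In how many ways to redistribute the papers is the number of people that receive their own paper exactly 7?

Pick the 7 fixed positions: C(9,7) = 36 ways.
The remaining 2 must be deranged: !2 = 1.
Total: 36 × 1 = 36.

36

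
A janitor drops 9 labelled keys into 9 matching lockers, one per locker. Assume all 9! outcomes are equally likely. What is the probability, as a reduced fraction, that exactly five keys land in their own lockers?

1/320

Favorable outcomes: C(9,5)·!4 = 126·9 = 1134.
Total outcomes: 9! = 362880.
Probability = 1134/362880 = 1/320.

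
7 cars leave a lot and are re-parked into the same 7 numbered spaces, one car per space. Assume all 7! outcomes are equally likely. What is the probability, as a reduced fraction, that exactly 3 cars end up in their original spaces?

1/16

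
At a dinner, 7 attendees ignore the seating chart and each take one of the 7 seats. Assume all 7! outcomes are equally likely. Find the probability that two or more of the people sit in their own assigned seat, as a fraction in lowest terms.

1331/5040

Favorable outcomes: Σ_{i≥2} C(7,i)·!(7-i) = 21·44 + 35·9 + 35·2 + 21·1 + 7·0 + 1·1 = 1331.
Total outcomes: 7! = 5040.
Probability = 1331/5040 = 1331/5040.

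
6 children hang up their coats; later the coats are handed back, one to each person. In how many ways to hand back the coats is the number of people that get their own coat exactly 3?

40

Choose which 3 of the 6 are fixed: C(6,3) = 20.
The remaining 3 must be deranged: !3 = 2.
Total: 20 × 2 = 40.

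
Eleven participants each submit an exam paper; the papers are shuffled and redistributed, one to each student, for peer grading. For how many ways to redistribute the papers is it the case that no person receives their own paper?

!11 = 11! · Σ_{k=0}^{11} (-1)^k/k!
= 11! - 11!/1! + 11!/2! - 11!/3! + 11!/4! - 11!/5! + 11!/6! - 11!/7! + 11!/8! - 11!/9! + 11!/10! - 11!/11!
= 39916800 - 39916800 + 19958400 - 6652800 + 1663200 - 332640 + 55440 - 7920 + 990 - 110 + 11 - 1
= 14684570

14684570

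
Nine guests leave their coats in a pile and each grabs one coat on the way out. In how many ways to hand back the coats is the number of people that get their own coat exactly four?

5544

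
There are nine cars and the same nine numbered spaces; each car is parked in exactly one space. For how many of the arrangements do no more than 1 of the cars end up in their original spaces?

266993

# with exactly i fixed is C(9,i)·!(9-i); sum over i=0..1:
  i=0: C(9,0)·!9 = 1·133496 = 133496
  i=1: C(9,1)·!8 = 9·14833 = 133497
Total = 266993.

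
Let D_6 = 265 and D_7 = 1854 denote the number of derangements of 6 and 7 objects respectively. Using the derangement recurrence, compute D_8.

D_8 = (8-1)·(D_7 + D_6) = 7·(1854 + 265) = 7·2119 = 14833.

14833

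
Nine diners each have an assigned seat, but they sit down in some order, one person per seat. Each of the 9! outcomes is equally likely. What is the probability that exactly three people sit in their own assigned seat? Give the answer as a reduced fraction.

Favorable outcomes: C(9,3)·!6 = 84·265 = 22260.
Total outcomes: 9! = 362880.
Probability = 22260/362880 = 53/864.

53/864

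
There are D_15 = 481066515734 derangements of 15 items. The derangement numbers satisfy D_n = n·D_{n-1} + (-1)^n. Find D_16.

7697064251745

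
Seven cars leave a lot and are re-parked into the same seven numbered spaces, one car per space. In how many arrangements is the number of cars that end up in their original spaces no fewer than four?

92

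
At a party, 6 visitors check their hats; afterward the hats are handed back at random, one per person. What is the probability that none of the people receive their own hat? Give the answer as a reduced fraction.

53/144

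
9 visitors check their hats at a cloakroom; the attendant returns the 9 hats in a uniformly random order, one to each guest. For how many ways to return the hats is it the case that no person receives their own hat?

!9 is the nearest integer to 9!/e.
9! = 362880, and 362880/e ≈ 133496.09, so !9 = 133496.

133496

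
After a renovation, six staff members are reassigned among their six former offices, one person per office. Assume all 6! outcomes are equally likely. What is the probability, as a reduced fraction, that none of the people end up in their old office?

53/144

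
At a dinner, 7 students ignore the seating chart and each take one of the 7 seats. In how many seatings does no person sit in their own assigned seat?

The subfactorial !7 = [7!/e] (nearest integer).
7! = 5040, and 5040/e ≈ 1854.11, so !7 = 1854.

1854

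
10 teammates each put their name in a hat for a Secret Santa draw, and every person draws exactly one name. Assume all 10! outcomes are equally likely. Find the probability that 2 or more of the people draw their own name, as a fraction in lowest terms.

958879/3628800

Favorable outcomes: Σ_{i≥2} C(10,i)·!(10-i) = 45·14833 + 120·1854 + 210·265 + 252·44 + 210·9 + 120·2 + 45·1 + 10·0 + 1·1 = 958879.
Total outcomes: 10! = 3628800.
Probability = 958879/3628800 = 958879/3628800.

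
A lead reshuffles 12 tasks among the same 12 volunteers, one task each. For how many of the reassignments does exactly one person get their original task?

176214840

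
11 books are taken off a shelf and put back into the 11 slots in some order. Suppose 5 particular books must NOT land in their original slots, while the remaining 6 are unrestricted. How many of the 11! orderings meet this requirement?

25022880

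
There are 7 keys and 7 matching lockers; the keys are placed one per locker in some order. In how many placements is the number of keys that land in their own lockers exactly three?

Pick the 3 fixed positions: C(7,3) = 35 ways.
The other 4 form a derangement: !4 = 9.
Total: 35 × 9 = 315.

315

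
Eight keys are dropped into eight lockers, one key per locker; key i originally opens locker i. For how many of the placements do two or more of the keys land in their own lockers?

10655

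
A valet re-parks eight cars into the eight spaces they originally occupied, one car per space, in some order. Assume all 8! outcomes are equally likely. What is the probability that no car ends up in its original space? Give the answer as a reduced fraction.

2119/5760

Favorable outcomes: !8 = 14833.
Total outcomes: 8! = 40320.
Probability = 14833/40320 = 2119/5760.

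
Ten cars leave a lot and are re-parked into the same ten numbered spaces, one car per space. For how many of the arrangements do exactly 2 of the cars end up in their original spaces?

667485

Choose which 2 of the 10 are fixed: C(10,2) = 45.
The other 8 form a derangement: !8 = 14833.
Total: 45 × 14833 = 667485.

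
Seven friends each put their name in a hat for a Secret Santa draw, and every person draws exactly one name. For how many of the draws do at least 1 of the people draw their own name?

3186

# with exactly i fixed is C(7,i)·!(7-i); sum over i=1..7:
  i=1: C(7,1)·!6 = 7·265 = 1855
  i=2: C(7,2)·!5 = 21·44 = 924
  i=3: C(7,3)·!4 = 35·9 = 315
  i=4: C(7,4)·!3 = 35·2 = 70
  i=5: C(7,5)·!2 = 21·1 = 21
  i=6: C(7,6)·!1 = 7·0 = 0
  i=7: C(7,7)·!0 = 1·1 = 1
Total = 3186.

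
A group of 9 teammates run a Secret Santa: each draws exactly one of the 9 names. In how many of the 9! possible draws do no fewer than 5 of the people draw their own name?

1339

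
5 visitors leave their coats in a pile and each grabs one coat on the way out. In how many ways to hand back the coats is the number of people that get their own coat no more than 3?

# with exactly i fixed is C(5,i)·!(5-i); sum over i=0..3:
  i=0: C(5,0)·!5 = 1·44 = 44
  i=1: C(5,1)·!4 = 5·9 = 45
  i=2: C(5,2)·!3 = 10·2 = 20
  i=3: C(5,3)·!2 = 10·1 = 10
Total = 119.

119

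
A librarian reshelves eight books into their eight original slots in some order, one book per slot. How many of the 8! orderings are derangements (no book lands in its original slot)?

!8 is the nearest integer to 8!/e.
8! = 40320, and 40320/e ≈ 14832.90, so !8 = 14833.

14833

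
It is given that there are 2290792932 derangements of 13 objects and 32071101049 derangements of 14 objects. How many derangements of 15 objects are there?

!15 = (15-1)·(!14 + !13) = 14·(32071101049 + 2290792932) = 14·34361893981 = 481066515734.

481066515734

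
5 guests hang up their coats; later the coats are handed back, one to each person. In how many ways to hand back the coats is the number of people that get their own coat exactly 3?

10

Choose which 3 of the 5 are fixed: C(5,3) = 10.
The remaining 2 must be deranged: !2 = 1.
Total: 10 × 1 = 10.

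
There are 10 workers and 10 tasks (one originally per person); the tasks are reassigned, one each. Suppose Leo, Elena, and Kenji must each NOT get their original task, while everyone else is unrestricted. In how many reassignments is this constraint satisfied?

Let A_j be the event that the j-th constrained one is fixed. By inclusion-exclusion over the 3 events:
Σ_{j=0}^{3} (-1)^j C(3,j)(10-j)!
= C(3,0)·10! - C(3,1)·9! + C(3,2)·8! - C(3,3)·7!
= 3628800 - 1088640 + 120960 - 5040
= 2656080

2656080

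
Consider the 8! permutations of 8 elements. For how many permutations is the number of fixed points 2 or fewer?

37085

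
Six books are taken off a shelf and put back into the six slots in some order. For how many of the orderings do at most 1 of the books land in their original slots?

529

# with exactly i fixed is C(6,i)·!(6-i); sum over i=0..1:
  i=0: C(6,0)·!6 = 1·265 = 265
  i=1: C(6,1)·!5 = 6·44 = 264
Total = 529.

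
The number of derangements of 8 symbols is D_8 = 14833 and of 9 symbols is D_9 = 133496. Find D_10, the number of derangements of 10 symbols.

D_10 = (10-1)·(D_9 + D_8) = 9·(133496 + 14833) = 9·148329 = 1334961.

1334961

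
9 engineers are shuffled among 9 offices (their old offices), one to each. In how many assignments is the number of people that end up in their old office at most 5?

362675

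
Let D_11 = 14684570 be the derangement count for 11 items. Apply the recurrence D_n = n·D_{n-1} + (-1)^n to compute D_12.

176214841

D_12 = 12·14684570 + 1 = 176214841.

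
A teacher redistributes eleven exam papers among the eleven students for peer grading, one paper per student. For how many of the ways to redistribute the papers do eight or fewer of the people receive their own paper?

39916744

Sum C(11,i)·!(11-i) for i = 0..8:
  i=0: C(11,0)·!11 = 1·14684570 = 14684570
  i=1: C(11,1)·!10 = 11·1334961 = 14684571
  i=2: C(11,2)·!9 = 55·133496 = 7342280
  i=3: C(11,3)·!8 = 165·14833 = 2447445
  i=4: C(11,4)·!7 = 330·1854 = 611820
  i=5: C(11,5)·!6 = 462·265 = 122430
  i=6: C(11,6)·!5 = 462·44 = 20328
  i=7: C(11,7)·!4 = 330·9 = 2970
  i=8: C(11,8)·!3 = 165·2 = 330
Total = 39916744.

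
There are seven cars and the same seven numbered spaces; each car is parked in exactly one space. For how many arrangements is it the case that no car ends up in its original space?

The number of derangements of 7 is !7 = Σ_{k=0}^{7} (-1)^k·7!/k!
= 7! - 7!/1! + 7!/2! - 7!/3! + 7!/4! - 7!/5! + 7!/6! - 7!/7!
= 5040 - 5040 + 2520 - 840 + 210 - 42 + 7 - 1
= 1854

1854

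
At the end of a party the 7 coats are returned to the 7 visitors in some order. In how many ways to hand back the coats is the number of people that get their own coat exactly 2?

924

Pick the 2 fixed positions: C(7,2) = 21 ways.
The other 5 form a derangement: !5 = 44.
Total: 21 × 44 = 924.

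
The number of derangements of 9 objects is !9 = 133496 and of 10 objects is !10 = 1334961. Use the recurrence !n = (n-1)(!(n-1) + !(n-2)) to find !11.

14684570

!11 = (11-1)·(!10 + !9) = 10·(1334961 + 133496) = 10·1468457 = 14684570.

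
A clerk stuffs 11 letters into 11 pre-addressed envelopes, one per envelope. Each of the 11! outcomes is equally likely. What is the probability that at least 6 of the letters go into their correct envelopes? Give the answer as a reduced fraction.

Favorable outcomes: Σ_{i≥6} C(11,i)·!(11-i) = 462·44 + 330·9 + 165·2 + 55·1 + 11·0 + 1·1 = 23684.
Total outcomes: 11! = 39916800.
Probability = 23684/39916800 = 5921/9979200.

5921/9979200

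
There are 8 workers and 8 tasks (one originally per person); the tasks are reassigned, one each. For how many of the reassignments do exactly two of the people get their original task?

Choose which 2 of the 8 are fixed: C(8,2) = 28.
The other 6 form a derangement: !6 = 265.
Total: 28 × 265 = 7420.

7420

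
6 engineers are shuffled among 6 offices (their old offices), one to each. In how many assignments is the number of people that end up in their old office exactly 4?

Choose which 4 of the 6 are fixed: C(6,4) = 15.
The remaining 2 must be deranged: !2 = 1.
Total: 15 × 1 = 15.

15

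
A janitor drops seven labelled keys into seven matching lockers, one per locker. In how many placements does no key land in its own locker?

1854

!7 is the nearest integer to 7!/e.
7! = 5040, and 5040/e ≈ 1854.11, so !7 = 1854.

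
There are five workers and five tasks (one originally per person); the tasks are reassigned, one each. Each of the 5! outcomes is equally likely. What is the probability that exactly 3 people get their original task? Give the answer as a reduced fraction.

Favorable outcomes: C(5,3)·!2 = 10·1 = 10.
Total outcomes: 5! = 120.
Probability = 10/120 = 1/12.

1/12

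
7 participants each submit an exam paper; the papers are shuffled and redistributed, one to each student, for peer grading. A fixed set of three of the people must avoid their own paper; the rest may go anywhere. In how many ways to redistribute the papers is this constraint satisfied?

Inclusion-exclusion on the 3 forbidden self-matches:
Σ_{j=0}^{3} (-1)^j C(3,j)(7-j)!
= C(3,0)·7! - C(3,1)·6! + C(3,2)·5! - C(3,3)·4!
= 5040 - 2160 + 360 - 24
= 3216

3216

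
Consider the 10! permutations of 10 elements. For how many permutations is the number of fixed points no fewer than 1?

2293839

# with exactly i fixed is C(10,i)·!(10-i); sum over i=1..10:
  i=1: C(10,1)·!9 = 10·133496 = 1334960
  i=2: C(10,2)·!8 = 45·14833 = 667485
  i=3: C(10,3)·!7 = 120·1854 = 222480
  i=4: C(10,4)·!6 = 210·265 = 55650
  i=5: C(10,5)·!5 = 252·44 = 11088
  i=6: C(10,6)·!4 = 210·9 = 1890
  i=7: C(10,7)·!3 = 120·2 = 240
  i=8: C(10,8)·!2 = 45·1 = 45
  i=9: C(10,9)·!1 = 10·0 = 0
  i=10: C(10,10)·!0 = 1·1 = 1
Total = 2293839.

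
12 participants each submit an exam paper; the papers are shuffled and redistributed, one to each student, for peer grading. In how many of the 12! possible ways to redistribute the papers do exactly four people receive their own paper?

Pick the 4 fixed positions: C(12,4) = 495 ways.
The remaining 8 must be deranged: !8 = 14833.
Total: 495 × 14833 = 7342335.

7342335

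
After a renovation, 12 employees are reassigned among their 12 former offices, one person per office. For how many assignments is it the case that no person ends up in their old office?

176214841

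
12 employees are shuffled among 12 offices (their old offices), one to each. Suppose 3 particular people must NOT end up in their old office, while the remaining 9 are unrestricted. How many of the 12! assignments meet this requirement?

369774720

Let A_j be the event that the j-th constrained one is fixed. By inclusion-exclusion over the 3 events:
Σ_{j=0}^{3} (-1)^j C(3,j)(12-j)!
= C(3,0)·12! - C(3,1)·11! + C(3,2)·10! - C(3,3)·9!
= 479001600 - 119750400 + 10886400 - 362880
= 369774720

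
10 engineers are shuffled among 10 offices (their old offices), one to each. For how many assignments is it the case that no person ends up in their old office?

The number of derangements of 10 is !10 = Σ_{k=0}^{10} (-1)^k·10!/k!
= 10! - 10!/1! + 10!/2! - 10!/3! + 10!/4! - 10!/5! + 10!/6! - 10!/7! + 10!/8! - 10!/9! + 10!/10!
= 3628800 - 3628800 + 1814400 - 604800 + 151200 - 30240 + 5040 - 720 + 90 - 10 + 1
= 1334961

1334961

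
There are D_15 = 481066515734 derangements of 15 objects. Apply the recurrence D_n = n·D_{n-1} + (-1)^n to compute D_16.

7697064251745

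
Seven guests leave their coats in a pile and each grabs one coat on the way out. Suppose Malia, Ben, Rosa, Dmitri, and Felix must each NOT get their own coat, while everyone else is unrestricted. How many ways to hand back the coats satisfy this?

2428

Inclusion-exclusion on the 5 forbidden self-matches:
Σ_{j=0}^{5} (-1)^j C(5,j)(7-j)!
= C(5,0)·7! - C(5,1)·6! + C(5,2)·5! - C(5,3)·4! + C(5,4)·3! - C(5,5)·2!
= 5040 - 3600 + 1200 - 240 + 30 - 2
= 2428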